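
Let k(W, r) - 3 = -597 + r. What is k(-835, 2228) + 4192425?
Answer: 4194059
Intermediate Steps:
k(W, r) = -594 + r (k(W, r) = 3 + (-597 + r) = -594 + r)
k(-835, 2228) + 4192425 = (-594 + 2228) + 4192425 = 1634 + 4192425 = 4194059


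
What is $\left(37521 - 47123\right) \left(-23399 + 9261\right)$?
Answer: $135753076$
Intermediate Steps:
$\left(37521 - 47123\right) \left(-23399 + 9261\right) = \left(-9602\right) \left(-14138\right) = 135753076$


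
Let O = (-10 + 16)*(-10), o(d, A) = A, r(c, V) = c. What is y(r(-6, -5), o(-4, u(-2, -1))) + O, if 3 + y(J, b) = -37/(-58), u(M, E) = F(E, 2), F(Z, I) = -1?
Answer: -3617/58 ≈ -62.362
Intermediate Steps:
u(M, E) = -1
y(J, b) = -137/58 (y(J, b) = -3 - 37/(-58) = -3 - 37*(-1/58) = -3 + 37/58 = -137/58)
O = -60 (O = 6*(-10) = -60)
y(r(-6, -5), o(-4, u(-2, -1))) + O = -137/58 - 60 = -3617/58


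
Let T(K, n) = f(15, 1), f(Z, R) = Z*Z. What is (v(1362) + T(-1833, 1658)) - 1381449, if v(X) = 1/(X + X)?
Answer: -3762454175/2724 ≈ -1.3812e+6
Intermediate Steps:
f(Z, R) = Z²
T(K, n) = 225 (T(K, n) = 15² = 225)
v(X) = 1/(2*X)
(v(1362) + T(-1833, 1658)) - 1381449 = ((½)/1362 + 225) - 1381449 = ((½)*(1/1362) + 225) - 1381449 = (1/2724 + 225) - 1381449 = 612901/2724 - 1381449 = -3762454175/2724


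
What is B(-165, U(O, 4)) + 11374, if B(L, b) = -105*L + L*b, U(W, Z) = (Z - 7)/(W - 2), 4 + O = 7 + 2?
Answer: 28864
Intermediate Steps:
O = 5 (O = -4 + (7 + 2) = -4 + 9 = 5)
U(W, Z) = (-7 + Z)/(-2 + W)
B(-165, U(O, 4)) + 11374 = -165*(-105 + (-7 + 4)/(-2 + 5)) + 11374 = -165*(-105 - 3/3) + 11374 = -165*(-105 + (⅓)*(-3)) + 11374 = -165*(-105 - 1) + 11374 = -165*(-106) + 11374 = 17490 + 11374 = 28864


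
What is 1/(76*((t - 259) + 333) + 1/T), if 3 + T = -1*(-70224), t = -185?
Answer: -70221/592384355 ≈ -0.00011854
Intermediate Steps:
T = 70221 (T = -3 - 1*(-70224) = -3 + 70224 = 70221)
1/(76*((t - 259) + 333) + 1/T) = 1/(76*((-185 - 259) + 333) + 1/70221) = 1/(76*(-444 + 333) + 1/70221) = 1/(76*(-111) + 1/70221) = 1/(-8436 + 1/70221) = 1/(-592384355/70221) = -70221/592384355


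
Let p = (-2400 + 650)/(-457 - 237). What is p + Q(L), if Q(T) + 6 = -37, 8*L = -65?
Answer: -14046/347 ≈ -40.478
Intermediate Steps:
L = -65/8 (L = (⅛)*(-65) = -65/8 ≈ -8.1250)
Q(T) = -43 (Q(T) = -6 - 37 = -43)
p = 875/347 (p = -1750/(-694) = -1750*(-1/694) = 875/347 ≈ 2.5216)
p + Q(L) = 875/347 - 43 = -14046/347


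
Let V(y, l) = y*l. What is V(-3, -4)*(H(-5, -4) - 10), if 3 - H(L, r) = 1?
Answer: -96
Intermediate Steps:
H(L, r) = 2 (H(L, r) = 3 - 1*1 = 3 - 1 = 2)
V(y, l) = l*y
V(-3, -4)*(H(-5, -4) - 10) = (-4*(-3))*(2 - 10) = 12*(-8) = -96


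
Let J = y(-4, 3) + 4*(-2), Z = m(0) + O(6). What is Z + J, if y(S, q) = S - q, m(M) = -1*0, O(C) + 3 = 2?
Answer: -16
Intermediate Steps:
O(C) = -1 (O(C) = -3 + 2 = -1)
m(M) = 0
Z = -1 (Z = 0 - 1 = -1)
J = -15 (J = (-4 - 1*3) + 4*(-2) = (-4 - 3) - 8 = -7 - 8 = -15)
Z + J = -1 - 15 = -16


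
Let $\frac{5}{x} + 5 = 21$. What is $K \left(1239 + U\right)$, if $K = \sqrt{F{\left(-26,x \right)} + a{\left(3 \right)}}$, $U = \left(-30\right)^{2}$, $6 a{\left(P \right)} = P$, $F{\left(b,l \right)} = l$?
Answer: $\frac{2139 \sqrt{13}}{4} \approx 1928.1$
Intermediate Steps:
$x = \frac{5}{16}$ ($x = \frac{5}{-5 + 21} = \frac{5}{16} \approx 0.3125$)
$a{\left(P \right)} = \frac{P}{6}$
$U = 900$
$K = \frac{\sqrt{13}}{4}$ ($K = \sqrt{\frac{5}{16} + \frac{1}{6} \cdot 3} = \sqrt{\frac{5}{16} + \frac{1}{2}} = \sqrt{\frac{13}{16}} = \frac{\sqrt{13}}{4} \approx 0.90139$)
$K \left(1239 + U\right) = \frac{\sqrt{13}}{4} \left(1239 + 900\right) = \frac{\sqrt{13}}{4} \cdot 2139 = \frac{2139 \sqrt{13}}{4}$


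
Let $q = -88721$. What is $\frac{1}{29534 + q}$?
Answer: $- \frac{1}{59187} \approx -1.6896 \cdot 10^{-5}$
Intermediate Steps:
$\frac{1}{29534 + q} = \frac{1}{29534 - 88721} = \frac{1}{-59187} = - \frac{1}{59187}$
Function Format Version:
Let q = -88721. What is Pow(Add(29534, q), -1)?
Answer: Rational(-1, 59187) ≈ -1.6896e-5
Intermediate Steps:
Pow(Add(29534, q), -1) = Pow(Add(29534, -88721), -1) = Pow(-59187, -1) = Rational(-1, 59187)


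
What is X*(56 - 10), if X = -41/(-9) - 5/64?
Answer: 59317/288 ≈ 205.96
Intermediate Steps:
X = 2579/576 (X = -41*(-⅑) - 5*1/64 = 41/9 - 5/64 = 2579/576 ≈ 4.4774)
X*(56 - 10) = 2579*(56 - 10)/576 = (2579/576)*46 = 59317/288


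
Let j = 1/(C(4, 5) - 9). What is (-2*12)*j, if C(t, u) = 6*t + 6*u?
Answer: -8/15 ≈ -0.53333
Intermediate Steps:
j = 1/45 (j = 1/((6*4 + 6*5) - 9) = 1/((24 + 30) - 9) = 1/(54 - 9) = 1/45 ≈ 0.022222)
(-2*12)*j = -2*12*(1/45) = -24*1/45 = -8/15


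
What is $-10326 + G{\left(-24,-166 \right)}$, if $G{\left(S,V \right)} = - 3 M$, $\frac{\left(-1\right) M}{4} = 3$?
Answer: $-10290$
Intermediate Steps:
$M = -12$ ($M = \left(-4\right) 3 = -12$)
$G{\left(S,V \right)} = 36$ ($G{\left(S,V \right)} = \left(-3\right) \left(-12\right) = 36$)
$-10326 + G{\left(-24,-166 \right)} = -10326 + 36 = -10290$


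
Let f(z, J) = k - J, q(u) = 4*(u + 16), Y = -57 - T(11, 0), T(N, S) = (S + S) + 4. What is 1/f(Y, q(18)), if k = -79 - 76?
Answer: -1/291 ≈ -0.0034364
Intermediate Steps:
T(N, S) = 4 + 2*S (T(N, S) = 2*S + 4 = 4 + 2*S)
Y = -61 (Y = -57 - (4 + 2*0) = -57 - (4 + 0) = -57 - 1*4 = -57 - 4 = -61)
q(u) = 64 + 4*u (q(u) = 4*(16 + u) = 64 + 4*u)
k = -155
f(z, J) = -155 - J
1/f(Y, q(18)) = 1/(-155 - (64 + 4*18)) = 1/(-155 - (64 + 72)) = 1/(-155 - 1*136) = 1/(-155 - 136) = 1/(-291) = -1/291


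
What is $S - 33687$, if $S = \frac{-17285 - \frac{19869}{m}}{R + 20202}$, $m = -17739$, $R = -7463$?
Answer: $- \frac{2537599291291}{75325707} \approx -33688.0$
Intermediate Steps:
$S = - \frac{102199582}{75325707}$ ($S = \frac{-17285 - \frac{19869}{-17739}}{-7463 + 20202} = \frac{-17285 - - \frac{6623}{5913}}{12739} = \left(-17285 + \frac{6623}{5913}\right) \frac{1}{12739} = \left(- \frac{102199582}{5913}\right) \frac{1}{12739} = - \frac{102199582}{75325707} \approx -1.3568$)
$S - 33687 = - \frac{102199582}{75325707} - 33687 = - \frac{2537599291291}{75325707}$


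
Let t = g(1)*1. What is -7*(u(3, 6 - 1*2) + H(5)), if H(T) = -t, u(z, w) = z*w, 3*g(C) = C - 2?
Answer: -259/3 ≈ -86.333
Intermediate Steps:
g(C) = -2/3 + C/3 (g(C) = (C - 2)/3 = (-2 + C)/3 = -2/3 + C/3)
u(z, w) = w*z
t = -1/3 (t = (-2/3 + (1/3)*1)*1 = (-2/3 + 1/3)*1 = -1/3*1 = -1/3 ≈ -0.33333)
H(T) = 1/3 (H(T) = -1*(-1/3) = 1/3)
-7*(u(3, 6 - 1*2) + H(5)) = -7*((6 - 1*2)*3 + 1/3) = -7*((6 - 2)*3 + 1/3) = -7*(4*3 + 1/3) = -7*(12 + 1/3) = -7*37/3 = -259/3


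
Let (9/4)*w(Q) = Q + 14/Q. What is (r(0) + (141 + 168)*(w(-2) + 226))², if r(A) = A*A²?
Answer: 4705685604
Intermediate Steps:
w(Q) = 4*Q/9 + 56/(9*Q) (w(Q) = 4*(Q + 14/Q)/9 = 4*Q/9 + 56/(9*Q))
r(A) = A³
(r(0) + (141 + 168)*(w(-2) + 226))² = (0³ + (141 + 168)*((4/9)*(14 + (-2)²)/(-2) + 226))² = (0 + 309*((4/9)*(-½)*(14 + 4) + 226))² = (0 + 309*((4/9)*(-½)*18 + 226))² = (0 + 309*(-4 + 226))² = (0 + 309*222)² = (0 + 68598)² = 68598² = 4705685604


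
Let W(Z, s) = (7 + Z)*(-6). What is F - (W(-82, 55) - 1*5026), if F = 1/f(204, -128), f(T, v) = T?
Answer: 933505/204 ≈ 4576.0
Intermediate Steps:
W(Z, s) = -42 - 6*Z
F = 1/204 ≈ 0.0049020
F - (W(-82, 55) - 1*5026) = 1/204 - ((-42 - 6*(-82)) - 1*5026) = 1/204 - ((-42 + 492) - 5026) = 1/204 - (450 - 5026) = 1/204 - 1*(-4576) = 1/204 + 4576 = 933505/204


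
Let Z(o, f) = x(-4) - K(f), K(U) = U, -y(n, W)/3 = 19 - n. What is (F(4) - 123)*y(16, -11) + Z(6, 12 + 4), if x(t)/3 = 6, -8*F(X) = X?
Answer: 2227/2 ≈ 1113.5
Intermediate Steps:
F(X) = -X/8
x(t) = 18 (x(t) = 3*6 = 18)
y(n, W) = -57 + 3*n (y(n, W) = -3*(19 - n) = -57 + 3*n)
Z(o, f) = 18 - f
(F(4) - 123)*y(16, -11) + Z(6, 12 + 4) = (-⅛*4 - 123)*(-57 + 3*16) + (18 - (12 + 4)) = (-½ - 123)*(-57 + 48) + (18 - 1*16) = -247/2*(-9) + (18 - 16) = 2223/2 + 2 = 2227/2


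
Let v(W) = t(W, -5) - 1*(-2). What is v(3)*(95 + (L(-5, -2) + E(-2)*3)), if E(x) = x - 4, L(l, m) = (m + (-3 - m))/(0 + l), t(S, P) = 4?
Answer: 2328/5 ≈ 465.60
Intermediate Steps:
L(l, m) = -3/l
E(x) = -4 + x
v(W) = 6 (v(W) = 4 - 1*(-2) = 4 + 2 = 6)
v(3)*(95 + (L(-5, -2) + E(-2)*3)) = 6*(95 + (-3/(-5) + (-4 - 2)*3)) = 6*(95 + (-3*(-⅕) - 6*3)) = 6*(95 + (⅗ - 18)) = 6*(95 - 87/5) = 6*(388/5) = 2328/5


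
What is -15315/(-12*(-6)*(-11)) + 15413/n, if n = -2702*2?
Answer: 5879597/356664 ≈ 16.485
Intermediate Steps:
n = -5404
-15315/(-12*(-6)*(-11)) + 15413/n = -15315/(-12*(-6)*(-11)) + 15413/(-5404) = -15315/(72*(-11)) + 15413*(-1/5404) = -15315/(-792) - 15413/5404 = -15315*(-1/792) - 15413/5404 = 5105/264 - 15413/5404 = 5879597/356664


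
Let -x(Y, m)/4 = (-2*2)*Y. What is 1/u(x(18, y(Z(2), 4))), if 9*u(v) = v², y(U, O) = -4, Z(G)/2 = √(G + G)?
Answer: 1/9216 ≈ 0.00010851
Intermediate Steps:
Z(G) = 2*√2*√G (Z(G) = 2*√(G + G) = 2*√(2*G) = 2*(√2*√G) = 2*√2*√G)
x(Y, m) = 16*Y (x(Y, m) = -4*(-2*2)*Y = -(-16)*Y = 16*Y)
u(v) = v²/9
1/u(x(18, y(Z(2), 4))) = 1/((16*18)²/9) = 1/((⅑)*288²) = 1/((⅑)*82944) = 1/9216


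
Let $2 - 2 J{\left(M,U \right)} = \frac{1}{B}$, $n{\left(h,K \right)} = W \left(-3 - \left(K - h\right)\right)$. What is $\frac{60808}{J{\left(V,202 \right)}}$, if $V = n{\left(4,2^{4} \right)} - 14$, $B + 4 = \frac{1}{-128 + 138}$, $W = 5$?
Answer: $53898$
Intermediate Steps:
$B = - \frac{39}{10}$ ($B = -4 + \frac{1}{-128 + 138} = -4 + \frac{1}{10} = - \frac{39}{10} \approx -3.9$)
$n{\left(h,K \right)} = -15 - 5 K + 5 h$ ($n{\left(h,K \right)} = 5 \left(-3 - \left(K - h\right)\right) = 5 \left(-3 + h - K\right) = -15 - 5 K + 5 h$)
$V = -89$ ($V = \left(-15 - 5 \cdot 2^{4} + 5 \cdot 4\right) - 14 = \left(-15 - 80 + 20\right) - 14 = -75 - 14 = -89$)
$J{\left(M,U \right)} = \frac{44}{39}$ ($J{\left(M,U \right)} = 1 - \frac{1}{2 \left(- \frac{39}{10}\right)} = 1 - - \frac{5}{39} = 1 + \frac{5}{39} = \frac{44}{39}$)
$\frac{60808}{J{\left(V,202 \right)}} = \frac{60808}{\frac{44}{39}} = 60808 \cdot \frac{39}{44} = 53898$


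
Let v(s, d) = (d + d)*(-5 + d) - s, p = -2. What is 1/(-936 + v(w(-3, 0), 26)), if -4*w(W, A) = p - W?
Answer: 4/625 ≈ 0.0064000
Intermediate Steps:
w(W, A) = ½ + W/4 (w(W, A) = -(-2 - W)/4 = ½ + W/4)
v(s, d) = -s + 2*d*(-5 + d) (v(s, d) = (2*d)*(-5 + d) - s = 2*d*(-5 + d) - s = -s + 2*d*(-5 + d))
1/(-936 + v(w(-3, 0), 26)) = 1/(-936 + (-(½ + (¼)*(-3)) - 10*26 + 2*26²)) = 1/(-936 + (-(½ - ¾) - 260 + 2*676)) = 1/(-936 + (-1*(-¼) - 260 + 1352)) = 1/(-936 + (¼ - 260 + 1352)) = 1/(-936 + 4369/4) = 1/(625/4) = 4/625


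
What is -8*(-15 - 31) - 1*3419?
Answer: -3051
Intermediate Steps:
-8*(-15 - 31) - 1*3419 = -8*(-46) - 3419 = 368 - 3419 = -3051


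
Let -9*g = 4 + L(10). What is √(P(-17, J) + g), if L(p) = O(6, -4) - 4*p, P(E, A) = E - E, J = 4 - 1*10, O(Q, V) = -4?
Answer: 2*√10/3 ≈ 2.1082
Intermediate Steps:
J = -6 (J = 4 - 10 = -6)
P(E, A) = 0
L(p) = -4 - 4*p
g = 40/9 (g = -(4 + (-4 - 4*10))/9 = -(4 + (-4 - 40))/9 = -(4 - 44)/9 = -⅑*(-40) = 40/9 ≈ 4.4444)
√(P(-17, J) + g) = √(0 + 40/9) = √(40/9) = 2*√10/3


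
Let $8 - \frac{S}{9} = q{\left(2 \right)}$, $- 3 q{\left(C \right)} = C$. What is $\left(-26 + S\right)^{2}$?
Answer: $2704$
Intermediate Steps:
$q{\left(C \right)} = - \frac{C}{3}$
$S = 78$ ($S = 72 - 9 \left(\left(- \frac{1}{3}\right) 2\right) = 72 - -6 = 72 + 6 = 78$)
$\left(-26 + S\right)^{2} = \left(-26 + 78\right)^{2} = 52^{2} = 2704$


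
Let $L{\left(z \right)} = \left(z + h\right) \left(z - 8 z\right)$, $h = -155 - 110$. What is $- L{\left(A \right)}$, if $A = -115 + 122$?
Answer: $-12642$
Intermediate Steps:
$h = -265$
$A = 7$
$L{\left(z \right)} = - 7 z \left(-265 + z\right)$ ($L{\left(z \right)} = \left(z - 265\right) \left(z - 8 z\right) = \left(-265 + z\right) \left(- 7 z\right) = - 7 z \left(-265 + z\right)$)
$- L{\left(A \right)} = - 7 \cdot 7 \left(265 - 7\right) = - 7 \cdot 7 \cdot 258 = \left(-1\right) 12642 = -12642$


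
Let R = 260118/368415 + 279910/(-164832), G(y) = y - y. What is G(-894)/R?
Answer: 0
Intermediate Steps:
G(y) = 0
R = -1115690231/1124566320 (R = 260118*(1/368415) + 279910*(-1/164832) = 9634/13645 - 139955/82416 = -1115690231/1124566320 ≈ -0.99211)
G(-894)/R = 0/(-1115690231/1124566320) = 0*(-1124566320/1115690231) = 0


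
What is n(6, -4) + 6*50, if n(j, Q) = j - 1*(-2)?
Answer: 308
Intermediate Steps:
n(j, Q) = 2 + j (n(j, Q) = j + 2 = 2 + j)
n(6, -4) + 6*50 = (2 + 6) + 6*50 = 8 + 300 = 308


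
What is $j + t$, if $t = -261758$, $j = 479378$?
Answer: $217620$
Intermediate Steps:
$j + t = 479378 - 261758 = 217620$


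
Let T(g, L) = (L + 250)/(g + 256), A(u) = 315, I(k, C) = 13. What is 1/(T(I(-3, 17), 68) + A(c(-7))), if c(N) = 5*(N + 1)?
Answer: 269/85053 ≈ 0.0031627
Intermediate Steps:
c(N) = 5 + 5*N (c(N) = 5*(1 + N) = 5 + 5*N)
T(g, L) = (250 + L)/(256 + g)
1/(T(I(-3, 17), 68) + A(c(-7))) = 1/((250 + 68)/(256 + 13) + 315) = 1/(318/269 + 315) = 1/(85053/269) = 269/85053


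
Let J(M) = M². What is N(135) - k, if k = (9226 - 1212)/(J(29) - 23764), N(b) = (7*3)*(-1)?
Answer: -473369/22923 ≈ -20.650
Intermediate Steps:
N(b) = -21 (N(b) = 21*(-1) = -21)
k = -8014/22923 (k = (9226 - 1212)/(29² - 23764) = 8014/(841 - 23764) = 8014/(-22923) = 8014*(-1/22923) = -8014/22923 ≈ -0.34961)
N(135) - k = -21 - 1*(-8014/22923) = -21 + 8014/22923 = -473369/22923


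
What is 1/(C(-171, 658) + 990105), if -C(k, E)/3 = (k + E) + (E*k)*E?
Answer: 1/223099176 ≈ 4.4823e-9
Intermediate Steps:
C(k, E) = -3*E - 3*k - 3*k*E² (C(k, E) = -3*((k + E) + (E*k)*E) = -3*((E + k) + k*E²) = -3*(E + k + k*E²) = -3*E - 3*k - 3*k*E²)
1/(C(-171, 658) + 990105) = 1/((-3*658 - 3*(-171) - 3*(-171)*658²) + 990105) = 1/((-1974 + 513 - 3*(-171)*432964) + 990105) = 1/((-1974 + 513 + 222110532) + 990105) = 1/(222109071 + 990105) = 1/223099176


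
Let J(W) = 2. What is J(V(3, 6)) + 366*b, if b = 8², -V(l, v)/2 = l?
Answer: 23426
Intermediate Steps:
V(l, v) = -2*l
b = 64
J(V(3, 6)) + 366*b = 2 + 366*64 = 2 + 23424 = 23426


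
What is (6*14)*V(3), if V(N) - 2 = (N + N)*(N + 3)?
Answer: 3192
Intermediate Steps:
V(N) = 2 + 2*N*(3 + N) (V(N) = 2 + (N + N)*(N + 3) = 2 + (2*N)*(3 + N) = 2 + 2*N*(3 + N))
(6*14)*V(3) = (6*14)*(2 + 2*3² + 6*3) = 84*(2 + 2*9 + 18) = 84*(2 + 18 + 18) = 84*38 = 3192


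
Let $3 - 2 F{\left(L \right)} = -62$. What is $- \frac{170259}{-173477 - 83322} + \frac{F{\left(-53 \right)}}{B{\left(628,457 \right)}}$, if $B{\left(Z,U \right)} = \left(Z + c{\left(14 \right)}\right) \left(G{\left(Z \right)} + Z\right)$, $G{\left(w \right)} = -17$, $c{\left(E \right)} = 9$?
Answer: $\frac{10196052397}{15376610522} \approx 0.66309$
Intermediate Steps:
$F{\left(L \right)} = \frac{65}{2}$ ($F{\left(L \right)} = \frac{3}{2} - -31 = \frac{3}{2} + 31 = \frac{65}{2}$)
$B{\left(Z,U \right)} = \left(-17 + Z\right) \left(9 + Z\right)$ ($B{\left(Z,U \right)} = \left(Z + 9\right) \left(-17 + Z\right) = \left(9 + Z\right) \left(-17 + Z\right) = \left(-17 + Z\right) \left(9 + Z\right)$)
$- \frac{170259}{-173477 - 83322} + \frac{F{\left(-53 \right)}}{B{\left(628,457 \right)}} = - \frac{170259}{-173477 - 83322} + \frac{65}{2 \left(-153 + 628^{2} - 5024\right)} = - \frac{170259}{-173477 - 83322} + \frac{65}{2 \left(-153 + 394384 - 5024\right)} = - \frac{170259}{-256799} + \frac{65}{2 \cdot 389207} = \left(-170259\right) \left(- \frac{1}{256799}\right) + \frac{65}{2} \cdot \frac{1}{389207} = \frac{170259}{256799} + \frac{5}{59878} = \frac{10196052397}{15376610522}$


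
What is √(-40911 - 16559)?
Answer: I*√57470 ≈ 239.73*I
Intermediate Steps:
√(-40911 - 16559) = √(-57470) = I*√57470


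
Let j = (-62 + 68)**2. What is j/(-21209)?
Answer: -36/21209 ≈ -0.0016974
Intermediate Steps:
j = 36 (j = 6**2 = 36)
j/(-21209) = 36/(-21209) = 36*(-1/21209) = -36/21209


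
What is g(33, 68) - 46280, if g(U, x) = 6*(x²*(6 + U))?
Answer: 1035736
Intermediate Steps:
g(U, x) = 6*x²*(6 + U)
g(33, 68) - 46280 = 6*68²*(6 + 33) - 46280 = 6*4624*39 - 46280 = 1082016 - 46280 = 1035736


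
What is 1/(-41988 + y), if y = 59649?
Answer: 1/17661 ≈ 5.6622e-5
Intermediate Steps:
1/(-41988 + y) = 1/(-41988 + 59649) = 1/17661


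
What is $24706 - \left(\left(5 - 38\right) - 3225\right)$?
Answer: $27964$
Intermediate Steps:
$24706 - \left(\left(5 - 38\right) - 3225\right) = 24706 - \left(-33 - 3225\right) = 24706 - -3258 = 24706 + 3258 = 27964$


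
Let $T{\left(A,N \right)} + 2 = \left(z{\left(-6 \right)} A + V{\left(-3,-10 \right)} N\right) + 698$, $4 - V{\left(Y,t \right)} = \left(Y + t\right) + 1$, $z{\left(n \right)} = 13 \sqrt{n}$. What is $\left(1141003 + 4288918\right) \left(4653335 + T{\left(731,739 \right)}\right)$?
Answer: $25335224047455 + 51600539263 i \sqrt{6} \approx 2.5335 \cdot 10^{13} + 1.2639 \cdot 10^{11} i$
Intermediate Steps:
$V{\left(Y,t \right)} = 3 - Y - t$ ($V{\left(Y,t \right)} = 4 - \left(\left(Y + t\right) + 1\right) = 4 - \left(1 + Y + t\right) = 3 - Y - t$)
$T{\left(A,N \right)} = 696 + 16 N + 13 i A \sqrt{6}$ ($T{\left(A,N \right)} = -2 + \left(\left(13 \sqrt{-6} A + \left(3 - -3 - -10\right) N\right) + 698\right) = -2 + \left(\left(13 i \sqrt{6} A + \left(3 + 3 + 10\right) N\right) + 698\right) = -2 + \left(\left(13 i \sqrt{6} A + 16 N\right) + 698\right) = -2 + \left(\left(13 i A \sqrt{6} + 16 N\right) + 698\right) = -2 + \left(\left(16 N + 13 i A \sqrt{6}\right) + 698\right) = -2 + \left(698 + 16 N + 13 i A \sqrt{6}\right) = 696 + 16 N + 13 i A \sqrt{6}$)
$\left(1141003 + 4288918\right) \left(4653335 + T{\left(731,739 \right)}\right) = \left(1141003 + 4288918\right) \left(4653335 + \left(696 + 16 \cdot 739 + 13 i 731 \sqrt{6}\right)\right) = 5429921 \left(4653335 + \left(696 + 11824 + 9503 i \sqrt{6}\right)\right) = 5429921 \left(4653335 + \left(12520 + 9503 i \sqrt{6}\right)\right) = 5429921 \left(4665855 + 9503 i \sqrt{6}\right) = 25335224047455 + 51600539263 i \sqrt{6}$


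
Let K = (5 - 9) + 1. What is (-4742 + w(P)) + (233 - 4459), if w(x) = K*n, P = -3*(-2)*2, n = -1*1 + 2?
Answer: -8971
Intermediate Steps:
K = -3 (K = -4 + 1 = -3)
n = 1 (n = -1 + 2 = 1)
P = 12 (P = 6*2 = 12)
w(x) = -3 (w(x) = -3*1 = -3)
(-4742 + w(P)) + (233 - 4459) = (-4742 - 3) + (233 - 4459) = -4745 - 4226 = -8971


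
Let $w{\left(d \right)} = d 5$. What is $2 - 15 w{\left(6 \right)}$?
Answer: $-448$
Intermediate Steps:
$w{\left(d \right)} = 5 d$
$2 - 15 w{\left(6 \right)} = 2 - 15 \cdot 5 \cdot 6 = 2 - 450 = -448$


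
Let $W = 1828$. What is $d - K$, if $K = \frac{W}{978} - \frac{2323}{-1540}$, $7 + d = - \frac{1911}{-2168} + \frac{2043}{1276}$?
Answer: $- \frac{93450022361}{11836597080} \approx -7.895$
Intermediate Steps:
$d = - \frac{3124229}{691592}$ ($d = -7 + \left(- \frac{1911}{-2168} + \frac{2043}{1276}\right) = -7 + \left(\left(-1911\right) \left(- \frac{1}{2168}\right) + 2043 \cdot \frac{1}{1276}\right) = -7 + \left(\frac{1911}{2168} + \frac{2043}{1276}\right) = -7 + \frac{1716915}{691592} = - \frac{3124229}{691592} \approx -4.5174$)
$K = \frac{2543507}{753060}$ ($K = \frac{1828}{978} - \frac{2323}{-1540} = 1828 \cdot \frac{1}{978} - - \frac{2323}{1540} = \frac{914}{489} + \frac{2323}{1540} = \frac{2543507}{753060} \approx 3.3776$)
$d - K = - \frac{3124229}{691592} - \frac{2543507}{753060} = - \frac{93450022361}{11836597080}$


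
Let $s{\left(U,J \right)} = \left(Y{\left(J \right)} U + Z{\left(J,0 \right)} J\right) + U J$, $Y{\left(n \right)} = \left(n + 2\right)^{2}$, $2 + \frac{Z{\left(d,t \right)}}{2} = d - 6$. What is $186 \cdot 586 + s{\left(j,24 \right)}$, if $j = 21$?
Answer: $124464$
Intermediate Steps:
$Z{\left(d,t \right)} = -16 + 2 d$ ($Z{\left(d,t \right)} = -4 + 2 \left(d - 6\right) = -4 + 2 \left(-6 + d\right) = -4 + \left(-12 + 2 d\right) = -16 + 2 d$)
$Y{\left(n \right)} = \left(2 + n\right)^{2}$
$s{\left(U,J \right)} = J U + J \left(-16 + 2 J\right) + U \left(2 + J\right)^{2}$ ($s{\left(U,J \right)} = \left(\left(2 + J\right)^{2} U + \left(-16 + 2 J\right) J\right) + U J = \left(U \left(2 + J\right)^{2} + J \left(-16 + 2 J\right)\right) + J U = \left(J \left(-16 + 2 J\right) + U \left(2 + J\right)^{2}\right) + J U = J U + J \left(-16 + 2 J\right) + U \left(2 + J\right)^{2}$)
$186 \cdot 586 + s{\left(j,24 \right)} = 186 \cdot 586 + \left(24 \cdot 21 + 21 \left(2 + 24\right)^{2} + 2 \cdot 24 \left(-8 + 24\right)\right) = 108996 + \left(504 + 21 \cdot 26^{2} + 2 \cdot 24 \cdot 16\right) = 108996 + \left(504 + 21 \cdot 676 + 768\right) = 108996 + \left(504 + 14196 + 768\right) = 108996 + 15468 = 124464$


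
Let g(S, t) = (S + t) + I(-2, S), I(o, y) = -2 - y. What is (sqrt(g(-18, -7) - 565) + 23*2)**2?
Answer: (46 + I*sqrt(574))**2 ≈ 1542.0 + 2204.2*I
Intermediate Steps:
g(S, t) = -2 + t (g(S, t) = (S + t) + (-2 - S) = -2 + t)
(sqrt(g(-18, -7) - 565) + 23*2)**2 = (sqrt((-2 - 7) - 565) + 23*2)**2 = (sqrt(-9 - 565) + 46)**2 = (sqrt(-574) + 46)**2 = (I*sqrt(574) + 46)**2 = (46 + I*sqrt(574))**2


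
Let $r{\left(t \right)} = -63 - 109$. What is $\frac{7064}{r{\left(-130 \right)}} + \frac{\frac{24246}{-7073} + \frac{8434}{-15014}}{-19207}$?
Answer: $- \frac{1801018247441973}{43852874481911} \approx -41.07$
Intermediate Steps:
$r{\left(t \right)} = -172$
$\frac{7064}{r{\left(-130 \right)}} + \frac{\frac{24246}{-7073} + \frac{8434}{-15014}}{-19207} = \frac{7064}{-172} + \frac{\frac{24246}{-7073} + \frac{8434}{-15014}}{-19207} = 7064 \left(- \frac{1}{172}\right) + \left(24246 \left(- \frac{1}{7073}\right) + 8434 \left(- \frac{1}{15014}\right)\right) \left(- \frac{1}{19207}\right) = - \frac{1766}{43} + \left(- \frac{24246}{7073} - \frac{4217}{7507}\right) \left(- \frac{1}{19207}\right) = - \frac{1766}{43} - - \frac{211841563}{1019834290277} = - \frac{1766}{43} + \frac{211841563}{1019834290277} = - \frac{1801018247441973}{43852874481911}$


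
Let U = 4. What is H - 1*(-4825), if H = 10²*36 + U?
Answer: 8429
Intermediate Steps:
H = 3604 (H = 10²*36 + 4 = 100*36 + 4 = 3600 + 4 = 3604)
H - 1*(-4825) = 3604 - 1*(-4825) = 3604 + 4825 = 8429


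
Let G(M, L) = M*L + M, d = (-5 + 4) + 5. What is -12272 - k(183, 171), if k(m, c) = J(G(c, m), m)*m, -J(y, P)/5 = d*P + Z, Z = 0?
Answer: 657508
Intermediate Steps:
d = 4 (d = -1 + 5 = 4)
G(M, L) = M + L*M (G(M, L) = L*M + M = M + L*M)
J(y, P) = -20*P (J(y, P) = -5*(4*P + 0) = -20*P)
k(m, c) = -20*m² (k(m, c) = (-20*m)*m = -20*m²)
-12272 - k(183, 171) = -12272 - (-20)*183² = -12272 - (-20)*33489 = -12272 - 1*(-669780) = -12272 + 669780 = 657508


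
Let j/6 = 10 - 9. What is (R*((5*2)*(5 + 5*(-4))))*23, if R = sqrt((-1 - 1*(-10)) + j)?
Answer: -3450*sqrt(15) ≈ -13362.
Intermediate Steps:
j = 6 (j = 6*(10 - 9) = 6*1 = 6)
R = sqrt(15) (R = sqrt((-1 - 1*(-10)) + 6) = sqrt((-1 + 10) + 6) = sqrt(9 + 6) = sqrt(15) ≈ 3.8730)
(R*((5*2)*(5 + 5*(-4))))*23 = (sqrt(15)*((5*2)*(5 + 5*(-4))))*23 = (sqrt(15)*(10*(5 - 20)))*23 = (sqrt(15)*(10*(-15)))*23 = (sqrt(15)*(-150))*23 = -150*sqrt(15)*23 = -3450*sqrt(15)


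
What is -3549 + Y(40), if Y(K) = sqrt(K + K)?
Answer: -3549 + 4*sqrt(5) ≈ -3540.1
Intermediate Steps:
Y(K) = sqrt(2)*sqrt(K) (Y(K) = sqrt(2*K) = sqrt(2)*sqrt(K))
-3549 + Y(40) = -3549 + sqrt(2)*sqrt(40) = -3549 + sqrt(2)*(2*sqrt(10)) = -3549 + 4*sqrt(5)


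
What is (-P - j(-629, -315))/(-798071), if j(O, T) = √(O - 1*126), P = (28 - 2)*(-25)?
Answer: -650/798071 + I*√755/798071 ≈ -0.00081446 + 3.443e-5*I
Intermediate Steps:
P = -650 (P = 26*(-25) = -650)
j(O, T) = √(-126 + O) (j(O, T) = √(O - 126) = √(-126 + O))
(-P - j(-629, -315))/(-798071) = (-1*(-650) - √(-126 - 629))/(-798071) = (650 - √(-755))*(-1/798071) = (650 - I*√755)*(-1/798071) = -650/798071 + I*√755/798071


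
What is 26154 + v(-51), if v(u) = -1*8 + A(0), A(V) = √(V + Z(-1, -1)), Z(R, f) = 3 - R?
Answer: 26148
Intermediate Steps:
A(V) = √(4 + V) (A(V) = √(V + (3 - 1*(-1))) = √(V + (3 + 1)) = √(V + 4) = √(4 + V))
v(u) = -6 (v(u) = -1*8 + √(4 + 0) = -8 + √4 = -8 + 2 = -6)
26154 + v(-51) = 26154 - 6 = 26148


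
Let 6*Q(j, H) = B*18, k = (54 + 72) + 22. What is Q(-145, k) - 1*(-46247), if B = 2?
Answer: 46253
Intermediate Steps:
k = 148 (k = 126 + 22 = 148)
Q(j, H) = 6 (Q(j, H) = (2*18)/6 = (1/6)*36 = 6)
Q(-145, k) - 1*(-46247) = 6 - 1*(-46247) = 6 + 46247 = 46253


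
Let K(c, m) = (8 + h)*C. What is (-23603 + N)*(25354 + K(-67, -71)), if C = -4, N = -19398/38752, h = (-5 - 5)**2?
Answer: -5698931521847/9688 ≈ -5.8825e+8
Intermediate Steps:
h = 100 (h = (-10)**2 = 100)
N = -9699/19376 (N = -19398*1/38752 = -9699/19376 ≈ -0.50057)
K(c, m) = -432 (K(c, m) = (8 + 100)*(-4) = 108*(-4) = -432)
(-23603 + N)*(25354 + K(-67, -71)) = (-23603 - 9699/19376)*(25354 - 432) = -457341427/19376*24922 = -5698931521847/9688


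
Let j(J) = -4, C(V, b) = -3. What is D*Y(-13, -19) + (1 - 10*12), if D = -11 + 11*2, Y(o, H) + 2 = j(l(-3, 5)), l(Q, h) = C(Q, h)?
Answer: -185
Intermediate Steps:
l(Q, h) = -3
Y(o, H) = -6 (Y(o, H) = -2 - 4 = -6)
D = 11 (D = -11 + 22 = 11)
D*Y(-13, -19) + (1 - 10*12) = 11*(-6) + (1 - 10*12) = -66 + (1 - 120) = -66 - 119 = -185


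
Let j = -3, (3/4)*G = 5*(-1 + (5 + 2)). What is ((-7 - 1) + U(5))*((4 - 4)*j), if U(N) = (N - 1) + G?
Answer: 0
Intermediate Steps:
G = 40 (G = 4*(5*(-1 + (5 + 2)))/3 = 4*(5*(-1 + 7))/3 = 4*(5*6)/3 = (4/3)*30 = 40)
U(N) = 39 + N (U(N) = (N - 1) + 40 = (-1 + N) + 40 = 39 + N)
((-7 - 1) + U(5))*((4 - 4)*j) = ((-7 - 1) + (39 + 5))*((4 - 4)*(-3)) = (-8 + 44)*(0*(-3)) = 36*0 = 0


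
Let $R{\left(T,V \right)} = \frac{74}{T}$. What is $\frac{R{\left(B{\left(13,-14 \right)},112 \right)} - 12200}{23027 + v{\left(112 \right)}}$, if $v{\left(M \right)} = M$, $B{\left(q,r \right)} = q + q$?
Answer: $- \frac{158563}{300807} \approx -0.52713$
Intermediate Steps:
$B{\left(q,r \right)} = 2 q$
$\frac{R{\left(B{\left(13,-14 \right)},112 \right)} - 12200}{23027 + v{\left(112 \right)}} = \frac{\frac{74}{2 \cdot 13} - 12200}{23027 + 112} = \frac{\frac{74}{26} - 12200}{23139} = \left(74 \cdot \frac{1}{26} - 12200\right) \frac{1}{23139} = \left(\frac{37}{13} - 12200\right) \frac{1}{23139} = \left(- \frac{158563}{13}\right) \frac{1}{23139} = - \frac{158563}{300807}$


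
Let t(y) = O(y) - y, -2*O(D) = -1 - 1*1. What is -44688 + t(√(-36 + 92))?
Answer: -44687 - 2*√14 ≈ -44695.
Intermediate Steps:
O(D) = 1 (O(D) = -(-1 - 1*1)/2 = -(-1 - 1)/2 = -½*(-2) = 1)
t(y) = 1 - y
-44688 + t(√(-36 + 92)) = -44688 + (1 - √(-36 + 92)) = -44688 + (1 - √56) = -44688 + (1 - 2*√14) = -44687 - 2*√14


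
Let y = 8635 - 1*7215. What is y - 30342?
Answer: -28922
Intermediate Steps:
y = 1420 (y = 8635 - 7215 = 1420)
y - 30342 = 1420 - 30342 = -28922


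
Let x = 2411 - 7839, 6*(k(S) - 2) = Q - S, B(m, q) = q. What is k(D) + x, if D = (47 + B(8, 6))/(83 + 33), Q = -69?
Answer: -3784553/696 ≈ -5437.6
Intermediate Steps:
D = 53/116 (D = (47 + 6)/(83 + 33) = 53/116 ≈ 0.45690)
k(S) = -19/2 - S/6 (k(S) = 2 + (-69 - S)/6 = 2 + (-23/2 - S/6) = -19/2 - S/6)
x = -5428
k(D) + x = (-19/2 - ⅙*53/116) - 5428 = (-19/2 - 53/696) - 5428 = -6665/696 - 5428 = -3784553/696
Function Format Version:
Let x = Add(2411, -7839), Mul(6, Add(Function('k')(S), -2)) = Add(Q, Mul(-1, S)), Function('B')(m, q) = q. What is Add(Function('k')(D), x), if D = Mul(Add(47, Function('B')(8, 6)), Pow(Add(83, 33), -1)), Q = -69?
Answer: Rational(-3784553, 696) ≈ -5437.6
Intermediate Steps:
D = Rational(53, 116) (D = Mul(Add(47, 6), Pow(Add(83, 33), -1)) = Mul(53, Pow(116, -1)) = Mul(53, Rational(1, 116)) = Rational(53, 116) ≈ 0.45690)
Function('k')(S) = Add(Rational(-19, 2), Mul(Rational(-1, 6), S)) (Function('k')(S) = Add(2, Mul(Rational(1, 6), Add(-69, Mul(-1, S)))) = Add(2, Add(Rational(-23, 2), Mul(Rational(-1, 6), S))) = Add(Rational(-19, 2), Mul(Rational(-1, 6), S)))
x = -5428
Add(Function('k')(D), x) = Add(Add(Rational(-19, 2), Mul(Rational(-1, 6), Rational(53, 116))), -5428) = Add(Add(Rational(-19, 2), Rational(-53, 696)), -5428) = Add(Rational(-6665, 696), -5428) = Rational(-3784553, 696)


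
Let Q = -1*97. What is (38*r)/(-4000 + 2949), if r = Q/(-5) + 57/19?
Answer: -4256/5255 ≈ -0.80990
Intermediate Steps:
Q = -97
r = 112/5 (r = -97/(-5) + 57/19 = -97*(-⅕) + 57*(1/19) = 97/5 + 3 = 112/5 ≈ 22.400)
(38*r)/(-4000 + 2949) = (38*(112/5))/(-4000 + 2949) = (4256/5)/(-1051) = (4256/5)*(-1/1051) = -4256/5255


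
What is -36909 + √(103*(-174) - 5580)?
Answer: -36909 + I*√23502 ≈ -36909.0 + 153.3*I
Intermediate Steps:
-36909 + √(103*(-174) - 5580) = -36909 + √(-17922 - 5580) = -36909 + √(-23502) = -36909 + I*√23502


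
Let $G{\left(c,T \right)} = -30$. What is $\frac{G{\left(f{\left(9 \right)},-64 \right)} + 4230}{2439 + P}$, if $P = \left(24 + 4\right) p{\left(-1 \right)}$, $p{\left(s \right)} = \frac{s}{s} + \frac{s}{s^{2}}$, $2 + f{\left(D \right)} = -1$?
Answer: $\frac{1400}{813} \approx 1.722$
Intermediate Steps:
$f{\left(D \right)} = -3$ ($f{\left(D \right)} = -2 - 1 = -3$)
$p{\left(s \right)} = 1 + \frac{1}{s}$ ($p{\left(s \right)} = 1 + \frac{s}{s^{2}} = 1 + \frac{1}{s}$)
$P = 0$ ($P = \left(24 + 4\right) \frac{1 - 1}{-1} = 28 \left(\left(-1\right) 0\right) = 28 \cdot 0 = 0$)
$\frac{G{\left(f{\left(9 \right)},-64 \right)} + 4230}{2439 + P} = \frac{-30 + 4230}{2439 + 0} = \frac{4200}{2439} = 4200 \cdot \frac{1}{2439} = \frac{1400}{813}$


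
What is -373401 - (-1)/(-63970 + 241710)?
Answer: -66368293739/177740 ≈ -3.7340e+5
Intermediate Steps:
-373401 - (-1)/(-63970 + 241710) = -373401 - (-1)/177740 = -373401 - 1*(-1/177740) = -373401 + 1/177740 = -66368293739/177740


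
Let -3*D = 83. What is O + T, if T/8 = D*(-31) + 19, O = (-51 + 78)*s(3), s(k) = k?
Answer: 21283/3 ≈ 7094.3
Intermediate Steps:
D = -83/3 (D = -⅓*83 = -83/3 ≈ -27.667)
O = 81 (O = (-51 + 78)*3 = 27*3 = 81)
T = 21040/3 (T = 8*(-83/3*(-31) + 19) = 8*(2573/3 + 19) = 8*(2630/3) = 21040/3 ≈ 7013.3)
O + T = 81 + 21040/3 = 21283/3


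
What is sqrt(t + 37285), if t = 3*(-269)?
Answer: sqrt(36478) ≈ 190.99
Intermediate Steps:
t = -807
sqrt(t + 37285) = sqrt(-807 + 37285) = sqrt(36478)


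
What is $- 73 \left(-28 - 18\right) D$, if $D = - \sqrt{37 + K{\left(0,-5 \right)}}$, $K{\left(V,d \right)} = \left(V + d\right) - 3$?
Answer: $- 3358 \sqrt{29} \approx -18083.0$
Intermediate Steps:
$K{\left(V,d \right)} = -3 + V + d$
$D = - \sqrt{29}$ ($D = - \sqrt{37 - 8} = - \sqrt{29} \approx -5.3852$)
$- 73 \left(-28 - 18\right) D = - 73 \left(-28 - 18\right) \left(- \sqrt{29}\right) = \left(-73\right) \left(-46\right) \left(- \sqrt{29}\right) = 3358 \left(- \sqrt{29}\right) = - 3358 \sqrt{29}$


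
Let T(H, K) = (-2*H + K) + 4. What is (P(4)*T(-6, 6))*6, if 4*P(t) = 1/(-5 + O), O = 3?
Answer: -33/2 ≈ -16.500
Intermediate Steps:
P(t) = -⅛ (P(t) = 1/(4*(-5 + 3)) = (¼)/(-2) = (¼)*(-½) = -⅛)
T(H, K) = 4 + K - 2*H (T(H, K) = (K - 2*H) + 4 = 4 + K - 2*H)
(P(4)*T(-6, 6))*6 = -(4 + 6 - 2*(-6))/8*6 = -(4 + 6 + 12)/8*6 = -⅛*22*6 = -11/4*6 = -33/2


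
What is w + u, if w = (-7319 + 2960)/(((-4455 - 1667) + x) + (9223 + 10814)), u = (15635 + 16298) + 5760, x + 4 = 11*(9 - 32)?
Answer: 514806635/13658 ≈ 37693.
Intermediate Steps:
x = -257 (x = -4 + 11*(9 - 32) = -4 + 11*(-23) = -4 - 253 = -257)
u = 37693 (u = 31933 + 5760 = 37693)
w = -4359/13658 (w = (-7319 + 2960)/(((-4455 - 1667) - 257) + (9223 + 10814)) = -4359/((-6122 - 257) + 20037) = -4359/(-6379 + 20037) = -4359/13658 ≈ -0.31915)
w + u = -4359/13658 + 37693 = 514806635/13658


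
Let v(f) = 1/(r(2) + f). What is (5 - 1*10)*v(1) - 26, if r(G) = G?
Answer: -83/3 ≈ -27.667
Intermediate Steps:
v(f) = 1/(2 + f)
(5 - 1*10)*v(1) - 26 = (5 - 1*10)/(2 + 1) - 26 = (5 - 10)/3 - 26 = -5*⅓ - 26 = -5/3 - 26 = -83/3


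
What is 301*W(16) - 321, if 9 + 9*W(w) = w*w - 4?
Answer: 7806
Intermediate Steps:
W(w) = -13/9 + w**2/9 (W(w) = -1 + (w*w - 4)/9 = -1 + (w**2 - 4)/9 = -1 + (-4 + w**2)/9 = -1 + (-4/9 + w**2/9) = -13/9 + w**2/9)
301*W(16) - 321 = 301*(-13/9 + (1/9)*16**2) - 321 = 301*(-13/9 + (1/9)*256) - 321 = 301*(-13/9 + 256/9) - 321 = 301*27 - 321 = 8127 - 321 = 7806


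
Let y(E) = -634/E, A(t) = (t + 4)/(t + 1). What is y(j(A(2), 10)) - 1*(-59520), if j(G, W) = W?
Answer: 297283/5 ≈ 59457.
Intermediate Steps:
A(t) = (4 + t)/(1 + t)
y(j(A(2), 10)) - 1*(-59520) = -634/10 - 1*(-59520) = -634*⅒ + 59520 = -317/5 + 59520 = 297283/5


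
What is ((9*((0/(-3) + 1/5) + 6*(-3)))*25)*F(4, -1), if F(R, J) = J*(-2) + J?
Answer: -4005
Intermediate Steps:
F(R, J) = -J (F(R, J) = -2*J + J = -J)
((9*((0/(-3) + 1/5) + 6*(-3)))*25)*F(4, -1) = ((9*((0/(-3) + 1/5) + 6*(-3)))*25)*(-1*(-1)) = ((9*((0*(-⅓) + 1*(⅕)) - 18))*25)*1 = ((9*((0 + ⅕) - 18))*25)*1 = ((9*(⅕ - 18))*25)*1 = ((9*(-89/5))*25)*1 = -801/5*25*1 = -4005*1 = -4005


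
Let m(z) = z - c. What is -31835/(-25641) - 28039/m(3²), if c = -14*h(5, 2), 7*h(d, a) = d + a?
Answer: -718215794/589743 ≈ -1217.8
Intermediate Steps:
h(d, a) = a/7 + d/7 (h(d, a) = (d + a)/7 = (a + d)/7 = a/7 + d/7)
c = -14 (c = -14*((⅐)*2 + (⅐)*5) = -14*(2/7 + 5/7) = -14*1 = -14)
m(z) = 14 + z (m(z) = z - 1*(-14) = z + 14 = 14 + z)
-31835/(-25641) - 28039/m(3²) = -31835/(-25641) - 28039/(14 + 3²) = -31835*(-1/25641) - 28039/(14 + 9) = 31835/25641 - 28039/23 = -718215794/589743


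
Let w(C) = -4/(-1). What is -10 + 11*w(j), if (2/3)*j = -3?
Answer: 34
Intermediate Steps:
j = -9/2 (j = (3/2)*(-3) = -9/2 ≈ -4.5000)
w(C) = 4 (w(C) = -4*(-1) = 4)
-10 + 11*w(j) = -10 + 11*4 = -10 + 44 = 34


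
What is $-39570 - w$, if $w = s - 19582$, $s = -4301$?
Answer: $-15687$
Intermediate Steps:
$w = -23883$ ($w = -4301 - 19582 = -23883$)
$-39570 - w = -39570 - -23883 = -39570 + 23883 = -15687$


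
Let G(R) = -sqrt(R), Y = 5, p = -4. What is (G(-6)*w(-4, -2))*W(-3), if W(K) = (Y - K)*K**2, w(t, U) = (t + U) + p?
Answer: 720*I*sqrt(6) ≈ 1763.6*I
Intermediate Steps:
w(t, U) = -4 + U + t (w(t, U) = (t + U) - 4 = (U + t) - 4 = -4 + U + t)
W(K) = K**2*(5 - K) (W(K) = (5 - K)*K**2 = K**2*(5 - K))
(G(-6)*w(-4, -2))*W(-3) = ((-sqrt(-6))*(-4 - 2 - 4))*((-3)**2*(5 - 1*(-3))) = (-I*sqrt(6)*(-10))*(9*(5 + 3)) = (-I*sqrt(6)*(-10))*(9*8) = (10*I*sqrt(6))*72 = 720*I*sqrt(6)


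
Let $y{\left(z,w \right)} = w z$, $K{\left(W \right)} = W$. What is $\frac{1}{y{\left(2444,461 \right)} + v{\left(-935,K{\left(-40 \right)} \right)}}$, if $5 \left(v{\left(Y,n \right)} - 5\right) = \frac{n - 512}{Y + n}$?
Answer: $\frac{1625}{1830869809} \approx 8.8756 \cdot 10^{-7}$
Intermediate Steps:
$v{\left(Y,n \right)} = 5 + \frac{-512 + n}{5 \left(Y + n\right)}$ ($v{\left(Y,n \right)} = 5 + \frac{\left(n - 512\right) \frac{1}{Y + n}}{5} = 5 + \frac{\left(-512 + n\right) \frac{1}{Y + n}}{5} = 5 + \frac{\frac{1}{Y + n} \left(-512 + n\right)}{5} = 5 + \frac{-512 + n}{5 \left(Y + n\right)}$)
$\frac{1}{y{\left(2444,461 \right)} + v{\left(-935,K{\left(-40 \right)} \right)}} = \frac{1}{461 \cdot 2444 + \frac{-512 + 25 \left(-935\right) + 26 \left(-40\right)}{5 \left(-935 - 40\right)}} = \frac{1}{1126684 + \frac{-512 - 23375 - 1040}{5 \left(-975\right)}} = \frac{1}{1126684 + \frac{1}{5} \left(- \frac{1}{975}\right) \left(-24927\right)} = \frac{1}{1126684 + \frac{8309}{1625}} = \frac{1}{\frac{1830869809}{1625}} = \frac{1625}{1830869809}$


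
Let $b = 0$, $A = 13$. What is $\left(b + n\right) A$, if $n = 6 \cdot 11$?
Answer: $858$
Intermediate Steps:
$n = 66$
$\left(b + n\right) A = \left(0 + 66\right) 13 = 66 \cdot 13 = 858$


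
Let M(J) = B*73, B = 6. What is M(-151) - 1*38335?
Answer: -37897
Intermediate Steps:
M(J) = 438 (M(J) = 6*73 = 438)
M(-151) - 1*38335 = 438 - 1*38335 = 438 - 38335 = -37897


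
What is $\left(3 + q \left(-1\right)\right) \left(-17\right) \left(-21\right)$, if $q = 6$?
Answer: $-1071$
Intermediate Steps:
$\left(3 + q \left(-1\right)\right) \left(-17\right) \left(-21\right) = \left(3 + 6 \left(-1\right)\right) \left(-17\right) \left(-21\right) = \left(3 - 6\right) \left(-17\right) \left(-21\right) = \left(-3\right) \left(-17\right) \left(-21\right) = 51 \left(-21\right) = -1071$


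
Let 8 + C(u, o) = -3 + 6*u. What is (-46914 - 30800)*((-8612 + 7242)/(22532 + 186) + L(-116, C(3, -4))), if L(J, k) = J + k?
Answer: 96273346624/11359 ≈ 8.4755e+6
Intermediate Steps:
C(u, o) = -11 + 6*u (C(u, o) = -8 + (-3 + 6*u) = -11 + 6*u)
(-46914 - 30800)*((-8612 + 7242)/(22532 + 186) + L(-116, C(3, -4))) = (-46914 - 30800)*((-8612 + 7242)/(22532 + 186) + (-116 + (-11 + 6*3))) = -77714*(-1370/22718 + (-116 + (-11 + 18))) = -77714*(-1370*1/22718 + (-116 + 7)) = -77714*(-685/11359 - 109) = -77714*(-1238816/11359) = 96273346624/11359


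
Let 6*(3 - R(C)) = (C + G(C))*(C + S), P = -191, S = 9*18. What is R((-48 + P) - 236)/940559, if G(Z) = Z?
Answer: -148666/2821677 ≈ -0.052687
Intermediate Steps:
S = 162
R(C) = 3 - C*(162 + C)/3 (R(C) = 3 - (C + C)*(C + 162)/6 = 3 - 2*C*(162 + C)/6 = 3 - C*(162 + C)/3)
R((-48 + P) - 236)/940559 = (3 - 54*((-48 - 191) - 236) - ((-48 - 191) - 236)²/3)/940559 = (3 - 54*(-239 - 236) - (-239 - 236)²/3)*(1/940559) = (3 - 54*(-475) - ⅓*(-475)²)*(1/940559) = (3 + 25650 - ⅓*225625)*(1/940559) = (3 + 25650 - 225625/3)*(1/940559) = -148666/3*1/940559 = -148666/2821677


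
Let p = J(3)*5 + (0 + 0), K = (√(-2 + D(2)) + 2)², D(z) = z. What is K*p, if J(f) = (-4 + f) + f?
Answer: 40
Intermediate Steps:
J(f) = -4 + 2*f
K = 4 (K = (√(-2 + 2) + 2)² = (√0 + 2)² = (0 + 2)² = 2² = 4)
p = 10 (p = (-4 + 2*3)*5 + (0 + 0) = (-4 + 6)*5 + 0 = 2*5 + 0 = 10 + 0 = 10)
K*p = 4*10 = 40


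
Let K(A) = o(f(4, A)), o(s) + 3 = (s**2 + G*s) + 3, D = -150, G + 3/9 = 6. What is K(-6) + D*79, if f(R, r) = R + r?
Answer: -35572/3 ≈ -11857.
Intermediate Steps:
G = 17/3 (G = -1/3 + 6 = 17/3 ≈ 5.6667)
o(s) = s**2 + 17*s/3 (o(s) = -3 + ((s**2 + 17*s/3) + 3) = -3 + (3 + s**2 + 17*s/3) = s**2 + 17*s/3)
K(A) = (4 + A)*(29 + 3*A)/3 (K(A) = (4 + A)*(17 + 3*(4 + A))/3 = (4 + A)*(17 + (12 + 3*A))/3 = (4 + A)*(29 + 3*A)/3)
K(-6) + D*79 = (4 - 6)*(29 + 3*(-6))/3 - 150*79 = (1/3)*(-2)*(29 - 18) - 11850 = (1/3)*(-2)*11 - 11850 = -22/3 - 11850 = -35572/3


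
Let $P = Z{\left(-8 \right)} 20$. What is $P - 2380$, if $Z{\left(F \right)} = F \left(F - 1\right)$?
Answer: $-940$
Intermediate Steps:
$Z{\left(F \right)} = F \left(-1 + F\right)$
$P = 1440$ ($P = - 8 \left(-1 - 8\right) 20 = \left(-8\right) \left(-9\right) 20 = 72 \cdot 20 = 1440$)
$P - 2380 = 1440 - 2380 = -940$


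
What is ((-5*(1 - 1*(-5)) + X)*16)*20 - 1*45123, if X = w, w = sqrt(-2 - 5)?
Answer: -54723 + 320*I*sqrt(7) ≈ -54723.0 + 846.64*I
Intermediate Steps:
w = I*sqrt(7) (w = sqrt(-7) = I*sqrt(7) ≈ 2.6458*I)
X = I*sqrt(7) ≈ 2.6458*I
((-5*(1 - 1*(-5)) + X)*16)*20 - 1*45123 = ((-5*(1 - 1*(-5)) + I*sqrt(7))*16)*20 - 1*45123 = ((-5*(1 + 5) + I*sqrt(7))*16)*20 - 45123 = ((-5*6 + I*sqrt(7))*16)*20 - 45123 = ((-30 + I*sqrt(7))*16)*20 - 45123 = (-480 + 16*I*sqrt(7))*20 - 45123 = (-9600 + 320*I*sqrt(7)) - 45123 = -54723 + 320*I*sqrt(7)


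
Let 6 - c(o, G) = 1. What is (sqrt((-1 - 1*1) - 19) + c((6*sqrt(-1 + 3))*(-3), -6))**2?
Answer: (5 + I*sqrt(21))**2 ≈ 4.0 + 45.826*I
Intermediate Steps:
c(o, G) = 5 (c(o, G) = 6 - 1*1 = 6 - 1 = 5)
(sqrt((-1 - 1*1) - 19) + c((6*sqrt(-1 + 3))*(-3), -6))**2 = (sqrt((-1 - 1*1) - 19) + 5)**2 = (sqrt((-1 - 1) - 19) + 5)**2 = (sqrt(-2 - 19) + 5)**2 = (sqrt(-21) + 5)**2 = (I*sqrt(21) + 5)**2 = (5 + I*sqrt(21))**2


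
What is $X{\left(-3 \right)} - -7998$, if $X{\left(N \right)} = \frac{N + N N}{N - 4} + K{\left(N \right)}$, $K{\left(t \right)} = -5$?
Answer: $\frac{55945}{7} \approx 7992.1$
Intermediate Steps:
$X{\left(N \right)} = -5 + \frac{N + N^{2}}{-4 + N}$ ($X{\left(N \right)} = \frac{N + N N}{N - 4} - 5 = \frac{N + N^{2}}{-4 + N} - 5 = -5 + \frac{N + N^{2}}{-4 + N}$)
$X{\left(-3 \right)} - -7998 = \frac{20 + \left(-3\right)^{2} - -12}{-4 - 3} - -7998 = \frac{20 + 9 + 12}{-7} + 7998 = \left(- \frac{1}{7}\right) 41 + 7998 = - \frac{41}{7} + 7998 = \frac{55945}{7}$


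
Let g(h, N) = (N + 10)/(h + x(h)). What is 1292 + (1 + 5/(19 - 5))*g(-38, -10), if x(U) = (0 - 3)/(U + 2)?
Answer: 1292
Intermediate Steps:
x(U) = -3/(2 + U)
g(h, N) = (10 + N)/(h - 3/(2 + h)) (g(h, N) = (N + 10)/(h - 3/(2 + h)) = (10 + N)/(h - 3/(2 + h)))
1292 + (1 + 5/(19 - 5))*g(-38, -10) = 1292 + (1 + 5/(19 - 5))*((2 - 38)*(10 - 10)/(-3 - 38*(2 - 38))) = 1292 + (1 + 5/14)*(-36*0/(-3 - 38*(-36))) = 1292 + (1 + (1/14)*5)*(-36*0/(-3 + 1368)) = 1292 + (1 + 5/14)*(-36*0/1365) = 1292 + 19*((1/1365)*(-36)*0)/14 = 1292 + (19/14)*0 = 1292 + 0 = 1292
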